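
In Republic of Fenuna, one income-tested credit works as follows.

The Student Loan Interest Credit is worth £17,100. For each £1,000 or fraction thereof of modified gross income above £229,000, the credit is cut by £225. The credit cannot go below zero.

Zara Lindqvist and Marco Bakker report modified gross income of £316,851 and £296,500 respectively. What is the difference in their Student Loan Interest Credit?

£1,800

Zara (£316,851): Student Loan Interest Credit: income exceeds £229,000 by £87,851 → 88 increments × £225 = £19,800 ≥ base, so the credit is £0.
Marco (£296,500): Student Loan Interest Credit: income exceeds £229,000 by £67,500, which is 68 full-or-partial £1,000 increments; reduction = 68 × £225 = £15,300, leaving £1,800.
Difference: |£0 − £1,800| = £1,800.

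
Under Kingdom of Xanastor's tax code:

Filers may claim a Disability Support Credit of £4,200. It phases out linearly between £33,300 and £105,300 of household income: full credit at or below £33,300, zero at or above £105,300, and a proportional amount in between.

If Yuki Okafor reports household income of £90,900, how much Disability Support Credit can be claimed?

£840

Disability Support Credit: £90,900 is £57,600 into a £72,000 phase-out range, leaving 14,400/72,000 of the credit: £4,200 × 14,400/72,000 = £840.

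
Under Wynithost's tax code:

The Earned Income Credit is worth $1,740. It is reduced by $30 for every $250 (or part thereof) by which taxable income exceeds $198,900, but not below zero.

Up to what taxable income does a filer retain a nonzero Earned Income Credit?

$213,150

After 57 increments the reduction is 57 × $30 = $1,710, leaving $30; one more increment wipes it out. Increment 57 ends at excess 57 × $250 = $14,250, so the highest qualifying income is $198,900 + $14,250 = $213,150.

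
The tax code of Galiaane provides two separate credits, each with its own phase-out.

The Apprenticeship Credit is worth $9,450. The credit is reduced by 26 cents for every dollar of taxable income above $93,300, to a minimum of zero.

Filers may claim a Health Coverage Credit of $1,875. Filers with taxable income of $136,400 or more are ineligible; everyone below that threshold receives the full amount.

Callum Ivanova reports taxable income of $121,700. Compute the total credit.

$3,941

Apprenticeship Credit: 26% of the $28,400 excess over $93,300 is $7,384; credit = $9,450 − $7,384 = $2,066.
Health Coverage Credit: $121,700 is below the $136,400 cutoff, so the full $1,875 applies.
Total: $2,066 + $1,875 = $3,941.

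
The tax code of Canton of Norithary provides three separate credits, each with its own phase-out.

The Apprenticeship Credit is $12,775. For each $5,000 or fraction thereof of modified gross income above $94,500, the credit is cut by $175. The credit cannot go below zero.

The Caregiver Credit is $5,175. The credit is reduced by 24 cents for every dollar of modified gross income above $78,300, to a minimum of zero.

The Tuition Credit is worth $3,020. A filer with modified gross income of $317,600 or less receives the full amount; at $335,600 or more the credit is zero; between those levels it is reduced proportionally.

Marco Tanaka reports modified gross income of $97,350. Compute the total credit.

$16,223

Apprenticeship Credit: income exceeds $94,500 by $2,850, which is 1 full-or-partial $5,000 increment; reduction = 1 × $175 = $175, leaving $12,600.
Caregiver Credit: 24% of the $19,050 excess over $78,300 is $4,572; credit = $5,175 − $4,572 = $603.
Tuition Credit: $97,350 is at or below the $317,600 threshold, so the full $3,020 applies.
Total: $12,600 + $603 + $3,020 = $16,223.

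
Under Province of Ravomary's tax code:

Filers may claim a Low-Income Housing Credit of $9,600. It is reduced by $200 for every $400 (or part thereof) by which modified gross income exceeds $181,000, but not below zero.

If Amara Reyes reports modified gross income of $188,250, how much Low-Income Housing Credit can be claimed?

Low-Income Housing Credit: income exceeds $181,000 by $7,250, which is 19 full-or-partial $400 increments; reduction = 19 × $200 = $3,800, leaving $5,800.

$5,800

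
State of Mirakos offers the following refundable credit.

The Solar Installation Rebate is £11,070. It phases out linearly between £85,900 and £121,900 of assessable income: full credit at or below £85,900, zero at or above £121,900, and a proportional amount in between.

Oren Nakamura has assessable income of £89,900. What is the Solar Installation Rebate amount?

£9,840

Solar Installation Rebate: £89,900 is £4,000 into a £36,000 phase-out range, leaving 32,000/36,000 of the credit: £11,070 × 32,000/36,000 = £9,840.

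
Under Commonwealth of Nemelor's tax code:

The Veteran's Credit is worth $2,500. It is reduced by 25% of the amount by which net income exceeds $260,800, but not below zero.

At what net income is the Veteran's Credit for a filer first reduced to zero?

$270,800

The credit falls by 25% of each dollar above $260,800, so it reaches zero when the excess is $2,500 / 25% = $10,000: income = $260,800 + $10,000 = $270,800.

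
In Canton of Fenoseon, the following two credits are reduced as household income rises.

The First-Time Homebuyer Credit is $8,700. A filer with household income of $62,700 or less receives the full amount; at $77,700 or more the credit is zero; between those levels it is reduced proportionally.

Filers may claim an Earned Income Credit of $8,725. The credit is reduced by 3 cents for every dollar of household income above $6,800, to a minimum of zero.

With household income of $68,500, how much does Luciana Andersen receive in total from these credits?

$12,210

First-Time Homebuyer Credit: $68,500 is $5,800 into a $15,000 phase-out range, leaving 9,200/15,000 of the credit: $8,700 × 9,200/15,000 = $5,336.
Earned Income Credit: 3% of the $61,700 excess over $6,800 is $1,851; credit = $8,725 − $1,851 = $6,874.
Total: $5,336 + $6,874 = $12,210.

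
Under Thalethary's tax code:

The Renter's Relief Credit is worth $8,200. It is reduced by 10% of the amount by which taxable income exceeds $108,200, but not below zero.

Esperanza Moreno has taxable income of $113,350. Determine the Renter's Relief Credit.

$7,685

Renter's Relief Credit: 10% of the $5,150 excess over $108,200 is $515; credit = $8,200 − $515 = $7,685.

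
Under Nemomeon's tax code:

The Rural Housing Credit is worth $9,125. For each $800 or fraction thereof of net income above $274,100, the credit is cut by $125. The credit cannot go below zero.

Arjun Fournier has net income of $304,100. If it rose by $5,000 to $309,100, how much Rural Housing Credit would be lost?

$750

At $304,100 — income exceeds $274,100 by $30,000, which is 38 full-or-partial $800 increments; reduction = 38 × $125 = $4,750, leaving $4,375.
At $309,100 — income exceeds $274,100 by $35,000, which is 44 full-or-partial $800 increments; reduction = 44 × $125 = $5,500, leaving $3,625.
Lost: $4,375 − $3,625 = $750.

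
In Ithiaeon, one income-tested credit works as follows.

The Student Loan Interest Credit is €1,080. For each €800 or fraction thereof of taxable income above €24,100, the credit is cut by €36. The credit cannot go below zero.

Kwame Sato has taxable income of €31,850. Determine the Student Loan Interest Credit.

Student Loan Interest Credit: income exceeds €24,100 by €7,750, which is 10 full-or-partial €800 increments; reduction = 10 × €36 = €360, leaving €720.

€720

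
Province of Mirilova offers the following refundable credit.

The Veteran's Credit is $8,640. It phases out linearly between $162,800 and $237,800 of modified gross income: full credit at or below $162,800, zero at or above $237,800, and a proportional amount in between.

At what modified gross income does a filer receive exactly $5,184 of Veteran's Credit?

$192,800

$5,184 is 5,184/8,640 of the full $8,640, so 3,456/8,640 of the $75,000 range has been used: income = $162,800 + $75,000 × 3,456/8,640 = $192,800.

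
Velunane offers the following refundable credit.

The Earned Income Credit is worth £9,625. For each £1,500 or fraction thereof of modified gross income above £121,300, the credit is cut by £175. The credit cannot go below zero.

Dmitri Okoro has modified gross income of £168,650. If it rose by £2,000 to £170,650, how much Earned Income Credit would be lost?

At £168,650 — income exceeds £121,300 by £47,350, which is 32 full-or-partial £1,500 increments; reduction = 32 × £175 = £5,600, leaving £4,025.
At £170,650 — income exceeds £121,300 by £49,350, which is 33 full-or-partial £1,500 increments; reduction = 33 × £175 = £5,775, leaving £3,850.
Lost: £4,025 − £3,850 = £175.

£175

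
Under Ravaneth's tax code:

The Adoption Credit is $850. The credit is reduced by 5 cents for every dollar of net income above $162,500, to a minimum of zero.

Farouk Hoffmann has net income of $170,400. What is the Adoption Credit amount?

Adoption Credit: 5% of the $7,900 excess over $162,500 is $395; credit = $850 − $395 = $455.

$455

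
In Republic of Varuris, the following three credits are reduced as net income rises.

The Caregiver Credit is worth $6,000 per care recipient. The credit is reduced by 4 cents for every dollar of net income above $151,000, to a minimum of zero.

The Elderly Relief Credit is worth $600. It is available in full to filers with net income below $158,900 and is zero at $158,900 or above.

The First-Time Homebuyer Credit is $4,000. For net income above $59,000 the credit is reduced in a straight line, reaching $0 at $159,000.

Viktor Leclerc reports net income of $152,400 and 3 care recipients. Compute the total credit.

$18,808

Caregiver Credit: base = 3 × $6,000 = $18,000. 4% of the $1,400 excess over $151,000 is $56; credit = $18,000 − $56 = $17,944.
Elderly Relief Credit: $152,400 is below the $158,900 cutoff, so the full $600 applies.
First-Time Homebuyer Credit: $152,400 is $93,400 into a $100,000 phase-out range, leaving 6,600/100,000 of the credit: $4,000 × 6,600/100,000 = $264.
Total: $17,944 + $600 + $264 = $18,808.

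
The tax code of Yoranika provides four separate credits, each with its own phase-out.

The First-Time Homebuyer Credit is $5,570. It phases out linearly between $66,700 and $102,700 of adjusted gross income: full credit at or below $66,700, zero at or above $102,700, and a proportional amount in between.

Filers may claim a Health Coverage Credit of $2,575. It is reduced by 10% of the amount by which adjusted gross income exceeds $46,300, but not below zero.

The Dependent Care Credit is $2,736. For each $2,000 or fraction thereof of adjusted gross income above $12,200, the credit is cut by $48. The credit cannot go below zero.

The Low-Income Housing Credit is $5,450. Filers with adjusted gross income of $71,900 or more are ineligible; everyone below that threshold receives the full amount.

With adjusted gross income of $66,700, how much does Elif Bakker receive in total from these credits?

$12,947

First-Time Homebuyer Credit: $66,700 is at or below the $66,700 threshold, so the full $5,570 applies.
Health Coverage Credit: 10% of the $20,400 excess over $46,300 is $2,040; credit = $2,575 − $2,040 = $535.
Dependent Care Credit: income exceeds $12,200 by $54,500, which is 28 full-or-partial $2,000 increments; reduction = 28 × $48 = $1,344, leaving $1,392.
Low-Income Housing Credit: $66,700 is below the $71,900 cutoff, so the full $5,450 applies.
Total: $5,570 + $535 + $1,392 + $5,450 = $12,947.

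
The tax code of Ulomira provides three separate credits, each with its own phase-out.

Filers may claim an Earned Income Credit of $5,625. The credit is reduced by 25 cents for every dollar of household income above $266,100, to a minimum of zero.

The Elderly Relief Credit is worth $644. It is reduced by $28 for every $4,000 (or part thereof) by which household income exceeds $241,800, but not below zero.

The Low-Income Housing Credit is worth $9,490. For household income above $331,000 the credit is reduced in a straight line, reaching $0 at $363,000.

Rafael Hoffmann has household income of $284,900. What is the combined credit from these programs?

Earned Income Credit: 25% of the $18,800 excess over $266,100 is $4,700; credit = $5,625 − $4,700 = $925.
Elderly Relief Credit: income exceeds $241,800 by $43,100, which is 11 full-or-partial $4,000 increments; reduction = 11 × $28 = $308, leaving $336.
Low-Income Housing Credit: $284,900 is at or below the $331,000 threshold, so the full $9,490 applies.
Total: $925 + $336 + $9,490 = $10,751.

$10,751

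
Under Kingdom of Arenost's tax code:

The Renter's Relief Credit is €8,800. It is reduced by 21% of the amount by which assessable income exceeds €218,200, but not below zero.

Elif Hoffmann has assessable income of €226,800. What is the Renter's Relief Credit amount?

Renter's Relief Credit: 21% of the €8,600 excess over €218,200 is €1,806; credit = €8,800 − €1,806 = €6,994.

€6,994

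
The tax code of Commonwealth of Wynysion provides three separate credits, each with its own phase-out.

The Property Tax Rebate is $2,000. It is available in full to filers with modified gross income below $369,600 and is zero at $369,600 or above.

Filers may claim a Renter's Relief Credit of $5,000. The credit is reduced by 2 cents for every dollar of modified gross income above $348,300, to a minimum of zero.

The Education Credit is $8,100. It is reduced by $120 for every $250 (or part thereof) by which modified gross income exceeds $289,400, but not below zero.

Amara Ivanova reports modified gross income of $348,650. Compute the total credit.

Property Tax Rebate: $348,650 is below the $369,600 cutoff, so the full $2,000 applies.
Renter's Relief Credit: 2% of the $350 excess over $348,300 is $7; credit = $5,000 − $7 = $4,993.
Education Credit: income exceeds $289,400 by $59,250 → 237 increments × $120 = $28,440 ≥ base, so the credit is $0.
Total: $2,000 + $4,993 + $0 = $6,993.

$6,993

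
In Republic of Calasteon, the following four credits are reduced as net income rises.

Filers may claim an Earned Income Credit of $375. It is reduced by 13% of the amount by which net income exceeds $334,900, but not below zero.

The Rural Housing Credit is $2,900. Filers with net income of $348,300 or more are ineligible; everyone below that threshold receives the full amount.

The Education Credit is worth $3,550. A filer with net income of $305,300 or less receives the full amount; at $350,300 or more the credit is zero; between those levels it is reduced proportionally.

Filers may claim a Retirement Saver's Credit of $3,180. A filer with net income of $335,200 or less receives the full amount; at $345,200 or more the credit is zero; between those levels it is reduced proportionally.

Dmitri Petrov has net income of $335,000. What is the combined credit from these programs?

$7,649

Earned Income Credit: 13% of the $100 excess over $334,900 is $13; credit = $375 − $13 = $362.
Rural Housing Credit: $335,000 is below the $348,300 cutoff, so the full $2,900 applies.
Education Credit: $335,000 is $29,700 into a $45,000 phase-out range, leaving 15,300/45,000 of the credit: $3,550 × 15,300/45,000 = $1,207.
Retirement Saver's Credit: $335,000 is at or below the $335,200 threshold, so the full $3,180 applies.
Total: $362 + $2,900 + $1,207 + $3,180 = $7,649.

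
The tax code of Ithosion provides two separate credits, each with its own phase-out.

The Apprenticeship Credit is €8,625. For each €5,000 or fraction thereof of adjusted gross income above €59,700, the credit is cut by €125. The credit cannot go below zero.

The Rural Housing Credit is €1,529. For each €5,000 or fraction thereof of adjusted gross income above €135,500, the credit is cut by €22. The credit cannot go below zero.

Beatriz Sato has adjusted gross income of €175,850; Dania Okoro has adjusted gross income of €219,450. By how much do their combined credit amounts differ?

Beatriz (€175,850): Apprenticeship Credit: income exceeds €59,700 by €116,150, which is 24 full-or-partial €5,000 increments; reduction = 24 × €125 = €3,000, leaving €5,625. Rural Housing Credit: income exceeds €135,500 by €40,350, which is 9 full-or-partial €5,000 increments; reduction = 9 × €22 = €198, leaving €1,331. total €5,625 + €1,331 = €6,956
Dania (€219,450): Apprenticeship Credit: income exceeds €59,700 by €159,750, which is 32 full-or-partial €5,000 increments; reduction = 32 × €125 = €4,000, leaving €4,625. Rural Housing Credit: income exceeds €135,500 by €83,950, which is 17 full-or-partial €5,000 increments; reduction = 17 × €22 = €374, leaving €1,155. total €4,625 + €1,155 = €5,780
Difference: |€6,956 − €5,780| = €1,176.

€1,176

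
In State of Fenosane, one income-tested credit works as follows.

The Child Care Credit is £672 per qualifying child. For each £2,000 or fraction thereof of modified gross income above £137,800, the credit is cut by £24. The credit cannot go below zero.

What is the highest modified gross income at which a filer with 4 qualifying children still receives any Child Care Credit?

£359,800

Full credit = 4 × £672 = £2,688.
After 111 increments the reduction is 111 × £24 = £2,664, leaving £24; one more increment wipes it out. Increment 111 ends at excess 111 × £2,000 = £222,000, so the highest qualifying income is £137,800 + £222,000 = £359,800.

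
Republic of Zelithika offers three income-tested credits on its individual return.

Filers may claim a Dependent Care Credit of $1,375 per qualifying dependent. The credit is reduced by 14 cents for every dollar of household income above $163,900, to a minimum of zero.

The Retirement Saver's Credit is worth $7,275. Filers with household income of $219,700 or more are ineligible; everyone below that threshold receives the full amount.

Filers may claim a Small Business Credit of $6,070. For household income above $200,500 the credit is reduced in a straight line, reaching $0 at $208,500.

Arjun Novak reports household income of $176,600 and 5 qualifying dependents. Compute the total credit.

Dependent Care Credit: base = 5 × $1,375 = $6,875. 14% of the $12,700 excess over $163,900 is $1,778; credit = $6,875 − $1,778 = $5,097.
Retirement Saver's Credit: $176,600 is below the $219,700 cutoff, so the full $7,275 applies.
Small Business Credit: $176,600 is at or below the $200,500 threshold, so the full $6,070 applies.
Total: $5,097 + $7,275 + $6,070 = $18,442.

$18,442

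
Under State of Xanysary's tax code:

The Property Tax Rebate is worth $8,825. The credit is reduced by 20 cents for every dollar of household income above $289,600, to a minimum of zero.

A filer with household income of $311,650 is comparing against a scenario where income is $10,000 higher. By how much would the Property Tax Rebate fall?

At $311,650 — 20% of the $22,050 excess over $289,600 is $4,410; credit = $8,825 − $4,410 = $4,415.
At $321,650 — 20% of the $32,050 excess over $289,600 is $6,410; credit = $8,825 − $6,410 = $2,415.
Lost: $4,415 − $2,415 = $2,000.

$2,000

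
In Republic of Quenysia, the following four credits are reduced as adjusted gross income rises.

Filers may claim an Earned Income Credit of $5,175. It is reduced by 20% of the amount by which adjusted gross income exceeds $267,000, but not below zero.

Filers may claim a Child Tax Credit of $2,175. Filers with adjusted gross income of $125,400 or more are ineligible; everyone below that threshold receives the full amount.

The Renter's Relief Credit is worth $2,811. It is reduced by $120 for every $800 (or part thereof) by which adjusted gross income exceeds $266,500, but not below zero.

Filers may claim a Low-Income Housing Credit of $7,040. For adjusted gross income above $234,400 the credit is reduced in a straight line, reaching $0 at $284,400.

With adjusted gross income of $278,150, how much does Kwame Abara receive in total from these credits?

$4,836

Earned Income Credit: 20% of the $11,150 excess over $267,000 is $2,230; credit = $5,175 − $2,230 = $2,945.
Child Tax Credit: $278,150 meets or exceeds the $125,400 cutoff, so the credit is $0.
Renter's Relief Credit: income exceeds $266,500 by $11,650, which is 15 full-or-partial $800 increments; reduction = 15 × $120 = $1,800, leaving $1,011.
Low-Income Housing Credit: $278,150 is $43,750 into a $50,000 phase-out range, leaving 6,250/50,000 of the credit: $7,040 × 6,250/50,000 = $880.
Total: $2,945 + $0 + $1,011 + $880 = $4,836.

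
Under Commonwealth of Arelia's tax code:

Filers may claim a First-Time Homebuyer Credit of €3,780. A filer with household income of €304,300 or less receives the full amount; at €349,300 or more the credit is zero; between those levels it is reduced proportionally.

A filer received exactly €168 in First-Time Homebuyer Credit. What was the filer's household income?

€168 is 168/3,780 of the full €3,780, so 3,612/3,780 of the €45,000 range has been used: income = €304,300 + €45,000 × 3,612/3,780 = €347,300.

€347,300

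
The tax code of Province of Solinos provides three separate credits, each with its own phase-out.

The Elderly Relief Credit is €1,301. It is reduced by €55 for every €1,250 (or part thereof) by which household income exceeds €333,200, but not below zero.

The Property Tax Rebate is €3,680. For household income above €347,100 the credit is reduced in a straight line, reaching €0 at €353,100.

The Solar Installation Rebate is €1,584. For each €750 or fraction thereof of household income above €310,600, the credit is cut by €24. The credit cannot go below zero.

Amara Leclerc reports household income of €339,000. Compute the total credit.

Elderly Relief Credit: income exceeds €333,200 by €5,800, which is 5 full-or-partial €1,250 increments; reduction = 5 × €55 = €275, leaving €1,026.
Property Tax Rebate: €339,000 is at or below the €347,100 threshold, so the full €3,680 applies.
Solar Installation Rebate: income exceeds €310,600 by €28,400, which is 38 full-or-partial €750 increments; reduction = 38 × €24 = €912, leaving €672.
Total: €1,026 + €3,680 + €672 = €5,378.

€5,378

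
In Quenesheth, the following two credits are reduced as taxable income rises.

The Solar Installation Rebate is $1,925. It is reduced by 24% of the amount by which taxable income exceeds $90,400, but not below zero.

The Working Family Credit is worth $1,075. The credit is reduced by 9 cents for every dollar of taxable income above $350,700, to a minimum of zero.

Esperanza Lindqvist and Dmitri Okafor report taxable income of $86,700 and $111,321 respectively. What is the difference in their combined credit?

$1,925

Esperanza ($86,700): Solar Installation Rebate: $86,700 is at or below the $90,400 threshold, so the full $1,925 applies. Working Family Credit: $86,700 is at or below the $350,700 threshold, so the full $1,075 applies. total $1,925 + $1,075 = $3,000
Dmitri ($111,321): Solar Installation Rebate: 24% of the $20,921 excess over $90,400 is $5,021.04 ≥ base, so the credit is $0. Working Family Credit: $111,321 is at or below the $350,700 threshold, so the full $1,075 applies. total $0 + $1,075 = $1,075
Difference: |$3,000 − $1,075| = $1,925.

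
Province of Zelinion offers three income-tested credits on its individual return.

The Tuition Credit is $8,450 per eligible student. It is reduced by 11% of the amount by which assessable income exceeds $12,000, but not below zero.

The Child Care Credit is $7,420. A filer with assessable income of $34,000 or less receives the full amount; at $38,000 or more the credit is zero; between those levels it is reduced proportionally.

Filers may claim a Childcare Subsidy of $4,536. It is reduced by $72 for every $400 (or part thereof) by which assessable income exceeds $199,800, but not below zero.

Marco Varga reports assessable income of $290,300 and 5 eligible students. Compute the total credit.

$11,637

Tuition Credit: base = 5 × $8,450 = $42,250. 11% of the $278,300 excess over $12,000 is $30,613; credit = $42,250 − $30,613 = $11,637.
Child Care Credit: $290,300 is at or above $38,000, so the credit is $0.
Childcare Subsidy: income exceeds $199,800 by $90,500 → 227 increments × $72 = $16,344 ≥ base, so the credit is $0.
Total: $11,637 + $0 + $0 = $11,637.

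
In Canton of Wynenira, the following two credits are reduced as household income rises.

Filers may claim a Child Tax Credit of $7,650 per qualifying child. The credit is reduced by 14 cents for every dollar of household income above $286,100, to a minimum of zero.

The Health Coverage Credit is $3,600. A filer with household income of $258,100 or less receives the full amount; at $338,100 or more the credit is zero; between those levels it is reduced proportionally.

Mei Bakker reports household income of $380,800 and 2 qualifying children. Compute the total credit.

$2,042

Child Tax Credit: base = 2 × $7,650 = $15,300. 14% of the $94,700 excess over $286,100 is $13,258; credit = $15,300 − $13,258 = $2,042.
Health Coverage Credit: $380,800 is at or above $338,100, so the credit is $0.
Total: $2,042 + $0 = $2,042.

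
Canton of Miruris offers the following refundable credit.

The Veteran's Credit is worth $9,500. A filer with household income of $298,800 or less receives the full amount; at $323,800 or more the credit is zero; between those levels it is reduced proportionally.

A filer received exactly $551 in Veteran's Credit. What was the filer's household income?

$551 is 551/9,500 of the full $9,500, so 8,949/9,500 of the $25,000 range has been used: income = $298,800 + $25,000 × 8,949/9,500 = $322,350.

$322,350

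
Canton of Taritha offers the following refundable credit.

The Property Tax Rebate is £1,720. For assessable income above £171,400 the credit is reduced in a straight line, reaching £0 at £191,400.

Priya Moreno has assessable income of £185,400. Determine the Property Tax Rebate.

£516

Property Tax Rebate: £185,400 is £14,000 into a £20,000 phase-out range, leaving 6,000/20,000 of the credit: £1,720 × 6,000/20,000 = £516.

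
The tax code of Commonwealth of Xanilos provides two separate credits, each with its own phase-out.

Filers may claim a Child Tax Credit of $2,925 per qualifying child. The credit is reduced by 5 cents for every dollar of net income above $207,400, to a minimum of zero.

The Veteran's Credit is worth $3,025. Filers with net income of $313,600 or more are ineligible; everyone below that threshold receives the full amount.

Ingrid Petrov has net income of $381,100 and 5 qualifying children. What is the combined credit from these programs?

Child Tax Credit: base = 5 × $2,925 = $14,625. 5% of the $173,700 excess over $207,400 is $8,685; credit = $14,625 − $8,685 = $5,940.
Veteran's Credit: $381,100 meets or exceeds the $313,600 cutoff, so the credit is $0.
Total: $5,940 + $0 = $5,940.

$5,940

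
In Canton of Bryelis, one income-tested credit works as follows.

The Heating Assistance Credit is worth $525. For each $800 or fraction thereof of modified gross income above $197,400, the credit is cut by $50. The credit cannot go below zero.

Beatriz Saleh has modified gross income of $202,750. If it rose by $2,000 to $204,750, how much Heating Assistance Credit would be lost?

$150

At $202,750 — income exceeds $197,400 by $5,350, which is 7 full-or-partial $800 increments; reduction = 7 × $50 = $350, leaving $175.
At $204,750 — income exceeds $197,400 by $7,350, which is 10 full-or-partial $800 increments; reduction = 10 × $50 = $500, leaving $25.
Lost: $175 − $25 = $150.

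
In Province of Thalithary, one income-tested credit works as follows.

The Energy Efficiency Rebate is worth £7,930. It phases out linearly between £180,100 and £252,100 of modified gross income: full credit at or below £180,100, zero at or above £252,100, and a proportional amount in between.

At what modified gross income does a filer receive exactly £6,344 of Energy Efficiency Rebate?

£194,500

£6,344 is 6,344/7,930 of the full £7,930, so 1,586/7,930 of the £72,000 range has been used: income = £180,100 + £72,000 × 1,586/7,930 = £194,500.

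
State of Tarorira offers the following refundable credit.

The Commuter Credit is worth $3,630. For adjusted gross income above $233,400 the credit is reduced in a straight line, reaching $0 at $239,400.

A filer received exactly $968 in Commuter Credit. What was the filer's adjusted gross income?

$237,800

$968 is 968/3,630 of the full $3,630, so 2,662/3,630 of the $6,000 range has been used: income = $233,400 + $6,000 × 2,662/3,630 = $237,800.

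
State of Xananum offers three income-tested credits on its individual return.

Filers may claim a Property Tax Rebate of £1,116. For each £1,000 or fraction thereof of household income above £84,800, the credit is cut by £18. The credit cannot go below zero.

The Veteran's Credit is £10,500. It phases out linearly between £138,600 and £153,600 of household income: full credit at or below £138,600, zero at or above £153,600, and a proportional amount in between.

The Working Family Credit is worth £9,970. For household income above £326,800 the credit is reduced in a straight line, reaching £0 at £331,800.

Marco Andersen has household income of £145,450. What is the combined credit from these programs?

Property Tax Rebate: income exceeds £84,800 by £60,650, which is 61 full-or-partial £1,000 increments; reduction = 61 × £18 = £1,098, leaving £18.
Veteran's Credit: £145,450 is £6,850 into a £15,000 phase-out range, leaving 8,150/15,000 of the credit: £10,500 × 8,150/15,000 = £5,705.
Working Family Credit: £145,450 is at or below the £326,800 threshold, so the full £9,970 applies.
Total: £18 + £5,705 + £9,970 = £15,693.

£15,693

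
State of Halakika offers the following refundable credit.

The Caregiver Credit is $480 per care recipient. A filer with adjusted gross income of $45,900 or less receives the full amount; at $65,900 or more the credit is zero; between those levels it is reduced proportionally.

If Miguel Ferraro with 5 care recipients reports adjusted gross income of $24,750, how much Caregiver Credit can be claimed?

$2,400

Caregiver Credit: base = 5 × $480 = $2,400. $24,750 is at or below the $45,900 threshold, so the full $2,400 applies.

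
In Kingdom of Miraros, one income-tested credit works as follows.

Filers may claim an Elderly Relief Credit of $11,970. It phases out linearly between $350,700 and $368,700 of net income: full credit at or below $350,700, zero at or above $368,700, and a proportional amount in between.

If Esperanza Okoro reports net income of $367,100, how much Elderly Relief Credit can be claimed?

$1,064

Elderly Relief Credit: $367,100 is $16,400 into a $18,000 phase-out range, leaving 1,600/18,000 of the credit: $11,970 × 1,600/18,000 = $1,064.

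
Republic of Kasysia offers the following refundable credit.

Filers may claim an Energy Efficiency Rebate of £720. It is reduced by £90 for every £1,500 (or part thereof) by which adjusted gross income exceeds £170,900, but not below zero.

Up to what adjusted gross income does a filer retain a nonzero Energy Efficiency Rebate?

£181,400

After 7 increments the reduction is 7 × £90 = £630, leaving £90; one more increment wipes it out. Increment 7 ends at excess 7 × £1,500 = £10,500, so the highest qualifying income is £170,900 + £10,500 = £181,400.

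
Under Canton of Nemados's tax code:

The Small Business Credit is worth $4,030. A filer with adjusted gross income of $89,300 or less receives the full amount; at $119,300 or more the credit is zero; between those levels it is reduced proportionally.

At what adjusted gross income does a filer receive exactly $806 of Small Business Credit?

$113,300

$806 is 806/4,030 of the full $4,030, so 3,224/4,030 of the $30,000 range has been used: income = $89,300 + $30,000 × 3,224/4,030 = $113,300.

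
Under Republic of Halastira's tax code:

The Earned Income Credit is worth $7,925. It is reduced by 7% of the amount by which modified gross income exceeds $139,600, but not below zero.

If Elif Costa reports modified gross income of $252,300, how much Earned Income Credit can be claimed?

Earned Income Credit: 7% of the $112,700 excess over $139,600 is $7,889; credit = $7,925 − $7,889 = $36.

$36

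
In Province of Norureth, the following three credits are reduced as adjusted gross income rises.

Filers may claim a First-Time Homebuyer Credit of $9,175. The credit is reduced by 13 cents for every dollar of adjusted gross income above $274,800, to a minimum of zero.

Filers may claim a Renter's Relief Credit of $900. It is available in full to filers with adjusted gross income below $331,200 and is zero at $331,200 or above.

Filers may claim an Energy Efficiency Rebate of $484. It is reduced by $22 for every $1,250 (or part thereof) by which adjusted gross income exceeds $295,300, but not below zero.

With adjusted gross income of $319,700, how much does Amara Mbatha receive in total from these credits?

First-Time Homebuyer Credit: 13% of the $44,900 excess over $274,800 is $5,837; credit = $9,175 − $5,837 = $3,338.
Renter's Relief Credit: $319,700 is below the $331,200 cutoff, so the full $900 applies.
Energy Efficiency Rebate: income exceeds $295,300 by $24,400, which is 20 full-or-partial $1,250 increments; reduction = 20 × $22 = $440, leaving $44.
Total: $3,338 + $900 + $44 = $4,282.

$4,282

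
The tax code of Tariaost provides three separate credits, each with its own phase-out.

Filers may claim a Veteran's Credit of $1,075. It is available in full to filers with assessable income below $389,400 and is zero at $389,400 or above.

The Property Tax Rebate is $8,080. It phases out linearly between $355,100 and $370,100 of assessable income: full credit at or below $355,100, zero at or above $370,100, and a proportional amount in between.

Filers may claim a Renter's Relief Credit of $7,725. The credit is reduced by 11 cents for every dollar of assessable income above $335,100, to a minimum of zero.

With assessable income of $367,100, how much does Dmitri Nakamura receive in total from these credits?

Veteran's Credit: $367,100 is below the $389,400 cutoff, so the full $1,075 applies.
Property Tax Rebate: $367,100 is $12,000 into a $15,000 phase-out range, leaving 3,000/15,000 of the credit: $8,080 × 3,000/15,000 = $1,616.
Renter's Relief Credit: 11% of the $32,000 excess over $335,100 is $3,520; credit = $7,725 − $3,520 = $4,205.
Total: $1,075 + $1,616 + $4,205 = $6,896.

$6,896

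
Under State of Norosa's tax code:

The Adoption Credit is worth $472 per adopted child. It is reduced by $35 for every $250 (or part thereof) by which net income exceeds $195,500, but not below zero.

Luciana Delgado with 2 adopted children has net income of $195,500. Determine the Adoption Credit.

$944

Adoption Credit: base = 2 × $472 = $944. $195,500 is at or below the $195,500 threshold, so the full $944 applies.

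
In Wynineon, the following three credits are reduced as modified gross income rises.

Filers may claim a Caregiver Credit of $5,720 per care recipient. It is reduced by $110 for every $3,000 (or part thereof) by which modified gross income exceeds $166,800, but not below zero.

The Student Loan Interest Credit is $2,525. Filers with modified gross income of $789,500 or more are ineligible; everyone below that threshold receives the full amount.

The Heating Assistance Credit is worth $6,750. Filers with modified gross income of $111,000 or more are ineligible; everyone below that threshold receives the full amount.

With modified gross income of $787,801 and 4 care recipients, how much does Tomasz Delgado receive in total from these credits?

$2,525

Caregiver Credit: base = 4 × $5,720 = $22,880. income exceeds $166,800 by $621,001 → 208 increments × $110 = $22,880 ≥ base, so the credit is $0.
Student Loan Interest Credit: $787,801 is below the $789,500 cutoff, so the full $2,525 applies.
Heating Assistance Credit: $787,801 meets or exceeds the $111,000 cutoff, so the credit is $0.
Total: $0 + $2,525 + $0 = $2,525.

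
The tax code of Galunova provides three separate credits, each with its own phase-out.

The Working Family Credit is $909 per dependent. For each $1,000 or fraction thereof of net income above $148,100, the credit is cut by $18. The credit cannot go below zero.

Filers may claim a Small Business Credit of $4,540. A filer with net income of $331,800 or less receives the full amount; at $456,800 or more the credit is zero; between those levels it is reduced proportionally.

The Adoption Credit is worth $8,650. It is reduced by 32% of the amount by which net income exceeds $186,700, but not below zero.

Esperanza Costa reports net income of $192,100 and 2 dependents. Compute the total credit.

Working Family Credit: base = 2 × $909 = $1,818. income exceeds $148,100 by $44,000, which is 44 full-or-partial $1,000 increments; reduction = 44 × $18 = $792, leaving $1,026.
Small Business Credit: $192,100 is at or below the $331,800 threshold, so the full $4,540 applies.
Adoption Credit: 32% of the $5,400 excess over $186,700 is $1,728; credit = $8,650 − $1,728 = $6,922.
Total: $1,026 + $4,540 + $6,922 = $12,488.

$12,488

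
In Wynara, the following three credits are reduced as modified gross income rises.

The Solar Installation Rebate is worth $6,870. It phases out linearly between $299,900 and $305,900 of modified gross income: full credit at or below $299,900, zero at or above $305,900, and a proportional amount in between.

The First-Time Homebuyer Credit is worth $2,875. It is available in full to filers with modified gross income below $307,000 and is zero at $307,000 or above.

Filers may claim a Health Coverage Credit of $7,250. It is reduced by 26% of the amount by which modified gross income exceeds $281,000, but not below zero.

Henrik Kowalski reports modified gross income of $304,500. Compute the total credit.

Solar Installation Rebate: $304,500 is $4,600 into a $6,000 phase-out range, leaving 1,400/6,000 of the credit: $6,870 × 1,400/6,000 = $1,603.
First-Time Homebuyer Credit: $304,500 is below the $307,000 cutoff, so the full $2,875 applies.
Health Coverage Credit: 26% of the $23,500 excess over $281,000 is $6,110; credit = $7,250 − $6,110 = $1,140.
Total: $1,603 + $2,875 + $1,140 = $5,618.

$5,618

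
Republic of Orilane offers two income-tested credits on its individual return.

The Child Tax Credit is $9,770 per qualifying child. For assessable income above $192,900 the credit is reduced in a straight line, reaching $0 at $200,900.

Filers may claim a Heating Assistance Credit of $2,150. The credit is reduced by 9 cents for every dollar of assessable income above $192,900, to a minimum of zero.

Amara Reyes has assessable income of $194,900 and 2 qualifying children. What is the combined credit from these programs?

$16,625

Child Tax Credit: base = 2 × $9,770 = $19,540. $194,900 is $2,000 into a $8,000 phase-out range, leaving 6,000/8,000 of the credit: $19,540 × 6,000/8,000 = $14,655.
Heating Assistance Credit: 9% of the $2,000 excess over $192,900 is $180; credit = $2,150 − $180 = $1,970.
Total: $14,655 + $1,970 = $16,625.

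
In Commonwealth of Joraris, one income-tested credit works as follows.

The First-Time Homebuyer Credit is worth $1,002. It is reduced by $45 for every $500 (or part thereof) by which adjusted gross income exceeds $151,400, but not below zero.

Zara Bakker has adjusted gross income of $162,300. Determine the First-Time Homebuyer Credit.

$12

First-Time Homebuyer Credit: income exceeds $151,400 by $10,900, which is 22 full-or-partial $500 increments; reduction = 22 × $45 = $990, leaving $12.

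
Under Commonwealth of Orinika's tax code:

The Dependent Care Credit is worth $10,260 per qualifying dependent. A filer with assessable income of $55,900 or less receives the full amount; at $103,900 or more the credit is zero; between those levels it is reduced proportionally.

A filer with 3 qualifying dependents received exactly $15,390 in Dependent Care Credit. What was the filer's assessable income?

$79,900

Full credit = 3 × $10,260 = $30,780.
$15,390 is 15,390/30,780 of the full $30,780, so 15,390/30,780 of the $48,000 range has been used: income = $55,900 + $48,000 × 15,390/30,780 = $79,900.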